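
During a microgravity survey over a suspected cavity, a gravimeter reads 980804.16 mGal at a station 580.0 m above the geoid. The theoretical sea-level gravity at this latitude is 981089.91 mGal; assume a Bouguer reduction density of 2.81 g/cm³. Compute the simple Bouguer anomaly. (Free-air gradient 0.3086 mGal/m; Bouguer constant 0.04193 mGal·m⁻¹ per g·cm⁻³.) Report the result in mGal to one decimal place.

-175.1

Free-air correction = 0.3086 × 580.0 = 178.99 mGal
Free-air anomaly = 980804.16 − 981089.91 + (178.99) = -106.76 mGal
Bouguer slab correction = 0.04193 × 2.81 × 580.0 = 68.34 mGal
Simple Bouguer anomaly = -106.76 − (68.34) = -175.10 mGal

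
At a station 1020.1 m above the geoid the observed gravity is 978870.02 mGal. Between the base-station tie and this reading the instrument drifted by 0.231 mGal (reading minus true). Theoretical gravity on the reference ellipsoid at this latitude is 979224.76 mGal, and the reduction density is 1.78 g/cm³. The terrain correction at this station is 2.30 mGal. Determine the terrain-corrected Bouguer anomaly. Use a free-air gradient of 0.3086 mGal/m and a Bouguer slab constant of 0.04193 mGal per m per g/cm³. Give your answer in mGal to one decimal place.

Drift-corrected reading = 978870.02 − (0.231) = 978869.789 mGal
Free-air correction = 0.3086 × 1020.1 = 314.80 mGal
Free-air anomaly = 978869.789 − 979224.76 + (314.80) = -40.171 mGal
Bouguer slab correction = 0.04193 × 1.78 × 1020.1 = 76.14 mGal
Simple Bouguer anomaly = -40.171 − (76.14) = -116.311 mGal
Complete Bouguer anomaly = -116.311 + 2.30 = -114.011 mGal

-114.0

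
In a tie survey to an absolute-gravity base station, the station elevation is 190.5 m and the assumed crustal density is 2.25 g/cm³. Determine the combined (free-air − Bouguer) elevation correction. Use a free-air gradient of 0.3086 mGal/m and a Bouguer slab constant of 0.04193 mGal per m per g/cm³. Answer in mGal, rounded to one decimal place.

Combined gradient = 0.3086 − 0.04193 × 2.25 = 0.2142575 mGal/m
Combined elevation correction = 0.2142575 × 190.5 = 40.8 mGal

40.8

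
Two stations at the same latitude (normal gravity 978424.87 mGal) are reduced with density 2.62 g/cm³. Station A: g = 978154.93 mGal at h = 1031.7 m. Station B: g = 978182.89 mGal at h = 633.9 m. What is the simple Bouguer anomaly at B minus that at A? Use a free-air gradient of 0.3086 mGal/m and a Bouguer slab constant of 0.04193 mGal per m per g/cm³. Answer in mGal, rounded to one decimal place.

-51.1

Δg_SB(A) = 978154.93 − 978424.87 + 0.3086×1031.7 − 0.04193×2.62×1031.7 = -64.90 mGal
Δg_SB(B) = 978182.89 − 978424.87 + 0.3086×633.9 − 0.04193×2.62×633.9 = -116.00 mGal
Difference = -116.00 − (-64.90) = -51.10 mGal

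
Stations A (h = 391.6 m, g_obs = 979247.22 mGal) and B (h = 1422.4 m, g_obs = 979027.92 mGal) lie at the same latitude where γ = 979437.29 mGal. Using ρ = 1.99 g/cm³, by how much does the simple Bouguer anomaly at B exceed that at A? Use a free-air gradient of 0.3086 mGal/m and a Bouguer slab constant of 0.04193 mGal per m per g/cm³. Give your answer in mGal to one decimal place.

12.8

Δg_SB(A) = 979247.22 − 979437.29 + 0.3086×391.6 − 0.04193×1.99×391.6 = -101.90 mGal
Δg_SB(B) = 979027.92 − 979437.29 + 0.3086×1422.4 − 0.04193×1.99×1422.4 = -89.10 mGal
Difference = -89.10 − (-101.90) = 12.80 mGal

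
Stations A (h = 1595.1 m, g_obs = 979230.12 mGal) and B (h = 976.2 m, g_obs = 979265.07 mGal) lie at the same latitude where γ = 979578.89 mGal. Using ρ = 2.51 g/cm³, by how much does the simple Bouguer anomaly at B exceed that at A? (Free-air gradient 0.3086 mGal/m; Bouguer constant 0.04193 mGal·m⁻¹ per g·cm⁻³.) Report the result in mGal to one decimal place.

-90.9

Δg_SB(A) = 979230.12 − 979578.89 + 0.3086×1595.1 − 0.04193×2.51×1595.1 = -24.40 mGal
Δg_SB(B) = 979265.07 − 979578.89 + 0.3086×976.2 − 0.04193×2.51×976.2 = -115.30 mGal
Difference = -115.30 − (-24.40) = -90.90 mGal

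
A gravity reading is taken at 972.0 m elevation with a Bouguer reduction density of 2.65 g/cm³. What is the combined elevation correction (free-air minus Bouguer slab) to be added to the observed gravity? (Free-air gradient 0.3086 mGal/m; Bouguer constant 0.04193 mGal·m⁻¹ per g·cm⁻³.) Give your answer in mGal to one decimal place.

Combined gradient = 0.3086 − 0.04193 × 2.65 = 0.1974855 mGal/m
Combined elevation correction = 0.1974855 × 972.0 = 192.0 mGal

192.0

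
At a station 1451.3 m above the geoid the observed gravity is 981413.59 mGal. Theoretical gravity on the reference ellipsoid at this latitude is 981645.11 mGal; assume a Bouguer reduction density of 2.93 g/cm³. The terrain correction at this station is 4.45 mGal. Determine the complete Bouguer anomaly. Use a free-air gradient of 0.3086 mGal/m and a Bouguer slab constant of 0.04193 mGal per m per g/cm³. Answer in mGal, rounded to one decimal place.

42.5

Free-air correction = 0.3086 × 1451.3 = 447.87 mGal
Free-air anomaly = 981413.59 − 981645.11 + (447.87) = 216.35 mGal
Bouguer slab correction = 0.04193 × 2.93 × 1451.3 = 178.30 mGal
Simple Bouguer anomaly = 216.35 − (178.30) = 38.05 mGal
Complete Bouguer anomaly = 38.05 + 4.45 = 42.50 mGal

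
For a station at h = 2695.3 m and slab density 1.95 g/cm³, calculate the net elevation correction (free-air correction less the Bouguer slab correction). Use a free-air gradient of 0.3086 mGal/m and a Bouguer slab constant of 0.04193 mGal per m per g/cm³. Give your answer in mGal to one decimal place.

611.4

Combined gradient = 0.3086 − 0.04193 × 1.95 = 0.2268365 mGal/m
Combined elevation correction = 0.2268365 × 2695.3 = 611.4 mGal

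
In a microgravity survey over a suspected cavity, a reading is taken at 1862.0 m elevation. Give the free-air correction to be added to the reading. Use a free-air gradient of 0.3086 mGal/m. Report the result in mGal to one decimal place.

574.6

Free-air correction = 0.3086 × 1862.0 = 574.6 mGal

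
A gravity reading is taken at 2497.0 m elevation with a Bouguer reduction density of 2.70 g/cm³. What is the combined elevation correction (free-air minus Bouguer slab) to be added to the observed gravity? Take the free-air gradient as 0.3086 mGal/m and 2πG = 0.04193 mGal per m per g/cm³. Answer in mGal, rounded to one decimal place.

Combined gradient = 0.3086 − 0.04193 × 2.70 = 0.1953890 mGal/m
Combined elevation correction = 0.1953890 × 2497.0 = 487.9 mGal

487.9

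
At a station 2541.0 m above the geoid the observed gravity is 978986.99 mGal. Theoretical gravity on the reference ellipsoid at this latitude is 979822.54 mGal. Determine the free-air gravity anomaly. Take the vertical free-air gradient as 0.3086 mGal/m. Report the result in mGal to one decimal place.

Free-air correction = 0.3086 × 2541.0 = 784.15 mGal
Free-air anomaly = 978986.99 − 979822.54 + (784.15) = -51.40 mGal

-51.4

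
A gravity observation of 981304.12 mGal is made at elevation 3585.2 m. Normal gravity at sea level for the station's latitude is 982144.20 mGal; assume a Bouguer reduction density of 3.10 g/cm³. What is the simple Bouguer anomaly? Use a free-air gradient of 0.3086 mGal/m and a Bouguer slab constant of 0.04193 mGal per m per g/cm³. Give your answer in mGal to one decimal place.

-199.7

Free-air correction = 0.3086 × 3585.2 = 1106.39 mGal
Free-air anomaly = 981304.12 − 982144.20 + (1106.39) = 266.31 mGal
Bouguer slab correction = 0.04193 × 3.10 × 3585.2 = 466.02 mGal
Simple Bouguer anomaly = 266.31 − (466.02) = -199.71 mGal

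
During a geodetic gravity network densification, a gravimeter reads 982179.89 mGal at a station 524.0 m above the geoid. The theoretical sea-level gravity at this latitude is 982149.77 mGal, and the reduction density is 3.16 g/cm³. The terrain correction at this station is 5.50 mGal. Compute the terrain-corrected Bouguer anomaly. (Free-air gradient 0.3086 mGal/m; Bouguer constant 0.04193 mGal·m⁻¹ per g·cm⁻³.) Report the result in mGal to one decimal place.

Free-air correction = 0.3086 × 524.0 = 161.71 mGal
Free-air anomaly = 982179.89 − 982149.77 + (161.71) = 191.83 mGal
Bouguer slab correction = 0.04193 × 3.16 × 524.0 = 69.43 mGal
Simple Bouguer anomaly = 191.83 − (69.43) = 122.40 mGal
Complete Bouguer anomaly = 122.40 + 5.50 = 127.90 mGal

127.9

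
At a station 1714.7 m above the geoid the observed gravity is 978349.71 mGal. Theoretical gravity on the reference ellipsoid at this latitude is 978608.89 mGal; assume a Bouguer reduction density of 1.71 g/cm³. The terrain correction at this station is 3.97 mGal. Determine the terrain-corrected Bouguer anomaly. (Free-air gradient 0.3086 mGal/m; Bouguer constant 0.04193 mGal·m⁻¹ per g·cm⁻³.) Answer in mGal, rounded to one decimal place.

Free-air correction = 0.3086 × 1714.7 = 529.16 mGal
Free-air anomaly = 978349.71 − 978608.89 + (529.16) = 269.98 mGal
Bouguer slab correction = 0.04193 × 1.71 × 1714.7 = 122.94 mGal
Simple Bouguer anomaly = 269.98 − (122.94) = 147.04 mGal
Complete Bouguer anomaly = 147.04 + 3.97 = 151.01 mGal

151.0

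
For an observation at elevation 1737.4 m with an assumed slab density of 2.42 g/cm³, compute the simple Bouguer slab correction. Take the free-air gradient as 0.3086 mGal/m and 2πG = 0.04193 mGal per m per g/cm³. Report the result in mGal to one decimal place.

176.3

Bouguer slab correction = 0.04193 × 2.42 × 1737.4 = 176.3 mGal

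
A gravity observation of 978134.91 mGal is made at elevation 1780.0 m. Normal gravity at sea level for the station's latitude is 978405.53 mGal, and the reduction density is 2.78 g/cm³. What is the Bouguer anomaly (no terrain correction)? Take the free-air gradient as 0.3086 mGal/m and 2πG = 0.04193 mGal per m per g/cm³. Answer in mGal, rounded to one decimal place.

Free-air correction = 0.3086 × 1780.0 = 549.31 mGal
Free-air anomaly = 978134.91 − 978405.53 + (549.31) = 278.69 mGal
Bouguer slab correction = 0.04193 × 2.78 × 1780.0 = 207.49 mGal
Simple Bouguer anomaly = 278.69 − (207.49) = 71.20 mGal

71.2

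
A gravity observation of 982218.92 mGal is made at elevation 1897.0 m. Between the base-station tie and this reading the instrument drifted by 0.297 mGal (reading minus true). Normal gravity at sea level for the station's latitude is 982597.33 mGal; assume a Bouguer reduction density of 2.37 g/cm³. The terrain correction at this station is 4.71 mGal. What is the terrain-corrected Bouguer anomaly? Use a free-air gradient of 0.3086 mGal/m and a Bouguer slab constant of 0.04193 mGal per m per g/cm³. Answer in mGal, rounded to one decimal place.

22.9

Drift-corrected reading = 982218.92 − (0.297) = 982218.623 mGal
Free-air correction = 0.3086 × 1897.0 = 585.41 mGal
Free-air anomaly = 982218.623 − 982597.33 + (585.41) = 206.703 mGal
Bouguer slab correction = 0.04193 × 2.37 × 1897.0 = 188.51 mGal
Simple Bouguer anomaly = 206.703 − (188.51) = 18.193 mGal
Complete Bouguer anomaly = 18.193 + 4.71 = 22.903 mGal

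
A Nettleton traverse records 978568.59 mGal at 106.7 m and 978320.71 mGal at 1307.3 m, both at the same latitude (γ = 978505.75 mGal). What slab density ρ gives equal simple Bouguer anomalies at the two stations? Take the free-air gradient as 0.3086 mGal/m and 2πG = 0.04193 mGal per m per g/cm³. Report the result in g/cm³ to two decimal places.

Δg_obs = 978320.71 − 978568.59 = -247.88 mGal over Δh = 1307.3 − 106.7 = 1200.6 m
Equal Bouguer anomalies ⇒ Δg_obs + (0.3086 − 0.04193ρ)·Δh = 0
0.3086 − 0.04193ρ = −Δg_obs/Δh = 0.20646
ρ = (0.3086 − 0.20646) / 0.04193 = 2.44 g/cm³

2.44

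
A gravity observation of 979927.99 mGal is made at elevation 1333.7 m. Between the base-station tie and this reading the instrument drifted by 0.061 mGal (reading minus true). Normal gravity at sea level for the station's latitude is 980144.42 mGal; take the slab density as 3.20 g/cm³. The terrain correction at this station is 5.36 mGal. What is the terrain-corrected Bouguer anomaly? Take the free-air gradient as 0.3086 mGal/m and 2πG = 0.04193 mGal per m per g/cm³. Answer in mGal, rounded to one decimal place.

Drift-corrected reading = 979927.99 − (0.061) = 979927.929 mGal
Free-air correction = 0.3086 × 1333.7 = 411.58 mGal
Free-air anomaly = 979927.929 − 980144.42 + (411.58) = 195.089 mGal
Bouguer slab correction = 0.04193 × 3.20 × 1333.7 = 178.95 mGal
Simple Bouguer anomaly = 195.089 − (178.95) = 16.139 mGal
Complete Bouguer anomaly = 16.139 + 5.36 = 21.499 mGal

21.5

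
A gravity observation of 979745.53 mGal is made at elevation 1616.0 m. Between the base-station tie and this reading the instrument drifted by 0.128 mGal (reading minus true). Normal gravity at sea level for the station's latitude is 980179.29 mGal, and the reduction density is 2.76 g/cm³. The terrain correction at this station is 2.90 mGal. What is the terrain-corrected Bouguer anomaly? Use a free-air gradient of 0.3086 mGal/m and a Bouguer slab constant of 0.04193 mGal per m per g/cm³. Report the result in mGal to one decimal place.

Drift-corrected reading = 979745.53 − (0.128) = 979745.402 mGal
Free-air correction = 0.3086 × 1616.0 = 498.70 mGal
Free-air anomaly = 979745.402 − 980179.29 + (498.70) = 64.812 mGal
Bouguer slab correction = 0.04193 × 2.76 × 1616.0 = 187.01 mGal
Simple Bouguer anomaly = 64.812 − (187.01) = -122.198 mGal
Complete Bouguer anomaly = -122.198 + 2.90 = -119.298 mGal

-119.3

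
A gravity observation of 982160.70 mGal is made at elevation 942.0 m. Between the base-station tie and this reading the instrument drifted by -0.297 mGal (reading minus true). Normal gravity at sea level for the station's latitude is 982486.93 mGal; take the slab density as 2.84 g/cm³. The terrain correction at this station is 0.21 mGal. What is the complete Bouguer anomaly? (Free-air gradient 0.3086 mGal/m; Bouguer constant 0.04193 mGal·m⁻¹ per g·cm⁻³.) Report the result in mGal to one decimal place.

-147.2

Drift-corrected reading = 982160.70 − (-0.297) = 982160.997 mGal
Free-air correction = 0.3086 × 942.0 = 290.70 mGal
Free-air anomaly = 982160.997 − 982486.93 + (290.70) = -35.233 mGal
Bouguer slab correction = 0.04193 × 2.84 × 942.0 = 112.17 mGal
Simple Bouguer anomaly = -35.233 − (112.17) = -147.403 mGal
Complete Bouguer anomaly = -147.403 + 0.21 = -147.193 mGal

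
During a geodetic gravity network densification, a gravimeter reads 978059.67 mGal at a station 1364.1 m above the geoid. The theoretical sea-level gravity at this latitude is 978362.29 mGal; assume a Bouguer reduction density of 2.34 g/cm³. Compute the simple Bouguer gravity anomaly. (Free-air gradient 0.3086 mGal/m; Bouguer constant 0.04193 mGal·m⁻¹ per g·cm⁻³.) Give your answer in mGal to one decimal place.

-15.5

Free-air correction = 0.3086 × 1364.1 = 420.96 mGal
Free-air anomaly = 978059.67 − 978362.29 + (420.96) = 118.34 mGal
Bouguer slab correction = 0.04193 × 2.34 × 1364.1 = 133.84 mGal
Simple Bouguer anomaly = 118.34 − (133.84) = -15.50 mGal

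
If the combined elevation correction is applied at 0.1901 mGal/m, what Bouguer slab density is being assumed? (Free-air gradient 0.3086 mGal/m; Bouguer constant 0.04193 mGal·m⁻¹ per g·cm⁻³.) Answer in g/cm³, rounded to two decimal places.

0.1901 = 0.3086 − 0.04193 × ρ
ρ = (0.3086 − 0.1901) / 0.04193 = 2.83 g/cm³

2.83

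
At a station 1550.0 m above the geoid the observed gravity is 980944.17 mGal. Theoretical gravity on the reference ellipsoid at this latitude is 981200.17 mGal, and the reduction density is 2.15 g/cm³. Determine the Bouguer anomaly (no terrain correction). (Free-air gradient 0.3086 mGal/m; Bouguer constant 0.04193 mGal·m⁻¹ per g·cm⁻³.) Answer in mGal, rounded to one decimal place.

Free-air correction = 0.3086 × 1550.0 = 478.33 mGal
Free-air anomaly = 980944.17 − 981200.17 + (478.33) = 222.33 mGal
Bouguer slab correction = 0.04193 × 2.15 × 1550.0 = 139.73 mGal
Simple Bouguer anomaly = 222.33 − (139.73) = 82.60 mGal

82.6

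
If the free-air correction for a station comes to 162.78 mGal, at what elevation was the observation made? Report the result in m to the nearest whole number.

527

h = 162.78 / 0.3086 = 527.48 m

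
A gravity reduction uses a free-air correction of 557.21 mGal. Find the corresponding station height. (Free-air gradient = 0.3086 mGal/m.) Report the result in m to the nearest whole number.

h = 557.21 / 0.3086 = 1805.61 m

1806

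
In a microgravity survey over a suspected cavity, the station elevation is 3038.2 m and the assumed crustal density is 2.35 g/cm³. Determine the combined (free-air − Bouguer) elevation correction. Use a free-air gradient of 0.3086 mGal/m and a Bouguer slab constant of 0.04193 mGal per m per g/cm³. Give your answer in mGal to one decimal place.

Combined gradient = 0.3086 − 0.04193 × 2.35 = 0.2100645 mGal/m
Combined elevation correction = 0.2100645 × 3038.2 = 638.2 mGal

638.2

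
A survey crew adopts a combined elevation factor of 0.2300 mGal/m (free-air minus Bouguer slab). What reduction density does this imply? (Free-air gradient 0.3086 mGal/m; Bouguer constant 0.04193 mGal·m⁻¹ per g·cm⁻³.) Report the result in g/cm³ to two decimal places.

0.2300 = 0.3086 − 0.04193 × ρ
ρ = (0.3086 − 0.2300) / 0.04193 = 1.87 g/cm³

1.87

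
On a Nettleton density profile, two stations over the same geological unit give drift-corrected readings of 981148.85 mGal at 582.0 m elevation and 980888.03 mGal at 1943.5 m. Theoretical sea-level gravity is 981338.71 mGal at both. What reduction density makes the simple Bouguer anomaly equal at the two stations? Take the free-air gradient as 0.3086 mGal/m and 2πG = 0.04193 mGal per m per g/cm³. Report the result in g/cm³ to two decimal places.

2.79

Δg_obs = 980888.03 − 981148.85 = -260.82 mGal over Δh = 1943.5 − 582.0 = 1361.5 m
Equal Bouguer anomalies ⇒ Δg_obs + (0.3086 − 0.04193ρ)·Δh = 0
0.3086 − 0.04193ρ = −Δg_obs/Δh = 0.19157
ρ = (0.3086 − 0.19157) / 0.04193 = 2.79 g/cm³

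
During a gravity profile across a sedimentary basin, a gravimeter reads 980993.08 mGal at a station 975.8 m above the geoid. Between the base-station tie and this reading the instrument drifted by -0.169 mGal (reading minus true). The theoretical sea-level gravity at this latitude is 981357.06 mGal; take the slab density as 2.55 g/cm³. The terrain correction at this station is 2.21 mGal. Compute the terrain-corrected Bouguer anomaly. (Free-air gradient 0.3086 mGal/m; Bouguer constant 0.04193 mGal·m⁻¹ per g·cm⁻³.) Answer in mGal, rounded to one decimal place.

Drift-corrected reading = 980993.08 − (-0.169) = 980993.249 mGal
Free-air correction = 0.3086 × 975.8 = 301.13 mGal
Free-air anomaly = 980993.249 − 981357.06 + (301.13) = -62.681 mGal
Bouguer slab correction = 0.04193 × 2.55 × 975.8 = 104.33 mGal
Simple Bouguer anomaly = -62.681 − (104.33) = -167.011 mGal
Complete Bouguer anomaly = -167.011 + 2.21 = -164.801 mGal

-164.8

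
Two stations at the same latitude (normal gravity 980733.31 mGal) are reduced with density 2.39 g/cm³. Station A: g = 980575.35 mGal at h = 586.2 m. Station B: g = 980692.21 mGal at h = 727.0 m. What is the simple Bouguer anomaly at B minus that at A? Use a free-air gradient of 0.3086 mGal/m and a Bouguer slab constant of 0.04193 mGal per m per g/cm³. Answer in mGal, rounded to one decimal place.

Δg_SB(A) = 980575.35 − 980733.31 + 0.3086×586.2 − 0.04193×2.39×586.2 = -35.80 mGal
Δg_SB(B) = 980692.21 − 980733.31 + 0.3086×727.0 − 0.04193×2.39×727.0 = 110.40 mGal
Difference = 110.40 − (-35.80) = 146.20 mGal

146.2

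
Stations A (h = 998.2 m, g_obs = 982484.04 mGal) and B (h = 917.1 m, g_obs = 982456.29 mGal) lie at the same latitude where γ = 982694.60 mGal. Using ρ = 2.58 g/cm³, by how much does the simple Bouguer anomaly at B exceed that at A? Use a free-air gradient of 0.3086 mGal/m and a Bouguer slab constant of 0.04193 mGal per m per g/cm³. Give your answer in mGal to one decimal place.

-44.0

Δg_SB(A) = 982484.04 − 982694.60 + 0.3086×998.2 − 0.04193×2.58×998.2 = -10.50 mGal
Δg_SB(B) = 982456.29 − 982694.60 + 0.3086×917.1 − 0.04193×2.58×917.1 = -54.50 mGal
Difference = -54.50 − (-10.50) = -44.00 mGal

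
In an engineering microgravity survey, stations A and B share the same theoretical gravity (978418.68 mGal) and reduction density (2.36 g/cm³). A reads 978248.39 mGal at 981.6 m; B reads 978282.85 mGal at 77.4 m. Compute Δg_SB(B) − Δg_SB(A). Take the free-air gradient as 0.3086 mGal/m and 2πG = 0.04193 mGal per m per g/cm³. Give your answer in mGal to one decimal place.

-155.1

Δg_SB(A) = 978248.39 − 978418.68 + 0.3086×981.6 − 0.04193×2.36×981.6 = 35.50 mGal
Δg_SB(B) = 978282.85 − 978418.68 + 0.3086×77.4 − 0.04193×2.36×77.4 = -119.60 mGal
Difference = -119.60 − (35.50) = -155.10 mGal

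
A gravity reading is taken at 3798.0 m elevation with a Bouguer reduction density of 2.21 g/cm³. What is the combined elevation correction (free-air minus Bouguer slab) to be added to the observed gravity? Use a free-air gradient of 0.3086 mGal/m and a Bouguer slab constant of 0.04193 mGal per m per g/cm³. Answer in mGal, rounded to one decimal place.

820.1

Combined gradient = 0.3086 − 0.04193 × 2.21 = 0.2159347 mGal/m
Combined elevation correction = 0.2159347 × 3798.0 = 820.1 mGal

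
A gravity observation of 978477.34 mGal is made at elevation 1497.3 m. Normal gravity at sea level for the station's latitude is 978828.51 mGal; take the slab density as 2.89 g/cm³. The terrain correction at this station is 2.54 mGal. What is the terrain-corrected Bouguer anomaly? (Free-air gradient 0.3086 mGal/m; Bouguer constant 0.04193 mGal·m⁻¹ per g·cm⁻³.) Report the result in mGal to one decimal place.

-68.0

Free-air correction = 0.3086 × 1497.3 = 462.07 mGal
Free-air anomaly = 978477.34 − 978828.51 + (462.07) = 110.90 mGal
Bouguer slab correction = 0.04193 × 2.89 × 1497.3 = 181.44 mGal
Simple Bouguer anomaly = 110.90 − (181.44) = -70.54 mGal
Complete Bouguer anomaly = -70.54 + 2.54 = -68.00 mGal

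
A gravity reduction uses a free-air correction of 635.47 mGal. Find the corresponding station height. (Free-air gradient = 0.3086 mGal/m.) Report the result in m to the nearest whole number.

2059

h = 635.47 / 0.3086 = 2059.20 m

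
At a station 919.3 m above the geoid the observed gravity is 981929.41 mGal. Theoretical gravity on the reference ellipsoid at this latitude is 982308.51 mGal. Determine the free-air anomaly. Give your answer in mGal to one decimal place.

Free-air correction = 0.3086 × 919.3 = 283.70 mGal
Free-air anomaly = 981929.41 − 982308.51 + (283.70) = -95.40 mGal

-95.4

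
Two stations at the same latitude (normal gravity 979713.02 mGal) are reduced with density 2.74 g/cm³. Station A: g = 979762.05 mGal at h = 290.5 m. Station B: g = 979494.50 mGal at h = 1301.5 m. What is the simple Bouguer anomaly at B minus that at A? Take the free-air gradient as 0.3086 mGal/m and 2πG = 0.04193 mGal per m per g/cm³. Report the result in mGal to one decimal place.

Δg_SB(A) = 979762.05 − 979713.02 + 0.3086×290.5 − 0.04193×2.74×290.5 = 105.30 mGal
Δg_SB(B) = 979494.50 − 979713.02 + 0.3086×1301.5 − 0.04193×2.74×1301.5 = 33.60 mGal
Difference = 33.60 − (105.30) = -71.70 mGal

-71.7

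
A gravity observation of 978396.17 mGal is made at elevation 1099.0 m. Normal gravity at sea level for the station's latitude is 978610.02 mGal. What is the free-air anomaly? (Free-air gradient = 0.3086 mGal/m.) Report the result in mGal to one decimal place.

Free-air correction = 0.3086 × 1099.0 = 339.15 mGal
Free-air anomaly = 978396.17 − 978610.02 + (339.15) = 125.30 mGal

125.3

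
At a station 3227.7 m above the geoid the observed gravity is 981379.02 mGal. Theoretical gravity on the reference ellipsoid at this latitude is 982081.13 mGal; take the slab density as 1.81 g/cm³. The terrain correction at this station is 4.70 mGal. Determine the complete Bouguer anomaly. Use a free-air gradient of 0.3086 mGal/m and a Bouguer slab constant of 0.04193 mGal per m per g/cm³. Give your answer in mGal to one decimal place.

Free-air correction = 0.3086 × 3227.7 = 996.07 mGal
Free-air anomaly = 981379.02 − 982081.13 + (996.07) = 293.96 mGal
Bouguer slab correction = 0.04193 × 1.81 × 3227.7 = 244.96 mGal
Simple Bouguer anomaly = 293.96 − (244.96) = 49.00 mGal
Complete Bouguer anomaly = 49.00 + 4.70 = 53.70 mGal

53.7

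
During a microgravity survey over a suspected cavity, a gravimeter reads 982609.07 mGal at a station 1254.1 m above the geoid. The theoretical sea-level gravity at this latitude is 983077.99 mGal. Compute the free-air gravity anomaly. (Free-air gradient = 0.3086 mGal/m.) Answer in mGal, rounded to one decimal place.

Free-air correction = 0.3086 × 1254.1 = 387.02 mGal
Free-air anomaly = 982609.07 − 983077.99 + (387.02) = -81.90 mGal

-81.9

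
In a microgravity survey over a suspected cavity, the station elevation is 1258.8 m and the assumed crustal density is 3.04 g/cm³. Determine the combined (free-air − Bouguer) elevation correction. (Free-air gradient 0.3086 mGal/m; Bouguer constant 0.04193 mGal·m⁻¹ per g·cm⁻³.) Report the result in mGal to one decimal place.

228.0

Combined gradient = 0.3086 − 0.04193 × 3.04 = 0.1811328 mGal/m
Combined elevation correction = 0.1811328 × 1258.8 = 228.0 mGal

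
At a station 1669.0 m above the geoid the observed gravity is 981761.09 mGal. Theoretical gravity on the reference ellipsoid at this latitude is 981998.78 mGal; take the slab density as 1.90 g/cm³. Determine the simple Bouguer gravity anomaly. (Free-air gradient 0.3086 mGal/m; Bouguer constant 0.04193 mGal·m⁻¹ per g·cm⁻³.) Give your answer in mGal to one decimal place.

144.4

Free-air correction = 0.3086 × 1669.0 = 515.05 mGal
Free-air anomaly = 981761.09 − 981998.78 + (515.05) = 277.36 mGal
Bouguer slab correction = 0.04193 × 1.90 × 1669.0 = 132.96 mGal
Simple Bouguer anomaly = 277.36 − (132.96) = 144.40 mGal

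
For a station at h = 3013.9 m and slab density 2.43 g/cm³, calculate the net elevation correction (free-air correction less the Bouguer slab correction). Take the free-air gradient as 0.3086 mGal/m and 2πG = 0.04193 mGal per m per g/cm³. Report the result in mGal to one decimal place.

623.0

Combined gradient = 0.3086 − 0.04193 × 2.43 = 0.2067101 mGal/m
Combined elevation correction = 0.2067101 × 3013.9 = 623.0 mGal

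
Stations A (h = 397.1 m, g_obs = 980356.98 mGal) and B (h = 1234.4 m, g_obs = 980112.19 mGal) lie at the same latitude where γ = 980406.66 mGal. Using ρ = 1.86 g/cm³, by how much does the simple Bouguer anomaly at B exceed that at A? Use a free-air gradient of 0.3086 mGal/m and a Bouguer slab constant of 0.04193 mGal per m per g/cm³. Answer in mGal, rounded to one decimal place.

-51.7

Δg_SB(A) = 980356.98 − 980406.66 + 0.3086×397.1 − 0.04193×1.86×397.1 = 41.90 mGal
Δg_SB(B) = 980112.19 − 980406.66 + 0.3086×1234.4 − 0.04193×1.86×1234.4 = -9.80 mGal
Difference = -9.80 − (41.90) = -51.70 mGal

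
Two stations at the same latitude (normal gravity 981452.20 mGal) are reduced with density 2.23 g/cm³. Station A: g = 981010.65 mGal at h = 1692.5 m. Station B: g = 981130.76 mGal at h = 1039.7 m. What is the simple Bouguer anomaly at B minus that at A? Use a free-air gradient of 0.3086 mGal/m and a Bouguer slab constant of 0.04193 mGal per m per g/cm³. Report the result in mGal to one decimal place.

Δg_SB(A) = 981010.65 − 981452.20 + 0.3086×1692.5 − 0.04193×2.23×1692.5 = -77.50 mGal
Δg_SB(B) = 981130.76 − 981452.20 + 0.3086×1039.7 − 0.04193×2.23×1039.7 = -97.80 mGal
Difference = -97.80 − (-77.50) = -20.30 mGal

-20.3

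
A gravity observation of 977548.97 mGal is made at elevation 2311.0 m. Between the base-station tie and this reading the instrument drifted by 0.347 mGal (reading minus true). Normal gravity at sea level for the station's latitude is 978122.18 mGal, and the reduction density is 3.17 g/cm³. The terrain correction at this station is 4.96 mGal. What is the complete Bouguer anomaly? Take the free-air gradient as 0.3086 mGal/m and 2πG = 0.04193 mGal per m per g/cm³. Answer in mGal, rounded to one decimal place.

Drift-corrected reading = 977548.97 − (0.347) = 977548.623 mGal
Free-air correction = 0.3086 × 2311.0 = 713.17 mGal
Free-air anomaly = 977548.623 − 978122.18 + (713.17) = 139.613 mGal
Bouguer slab correction = 0.04193 × 3.17 × 2311.0 = 307.17 mGal
Simple Bouguer anomaly = 139.613 − (307.17) = -167.557 mGal
Complete Bouguer anomaly = -167.557 + 4.96 = -162.597 mGal

-162.6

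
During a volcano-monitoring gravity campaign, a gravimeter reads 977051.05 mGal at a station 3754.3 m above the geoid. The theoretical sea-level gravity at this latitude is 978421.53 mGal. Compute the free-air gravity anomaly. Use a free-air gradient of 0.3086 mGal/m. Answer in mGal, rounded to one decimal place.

-211.9

Free-air correction = 0.3086 × 3754.3 = 1158.58 mGal
Free-air anomaly = 977051.05 − 978421.53 + (1158.58) = -211.90 mGal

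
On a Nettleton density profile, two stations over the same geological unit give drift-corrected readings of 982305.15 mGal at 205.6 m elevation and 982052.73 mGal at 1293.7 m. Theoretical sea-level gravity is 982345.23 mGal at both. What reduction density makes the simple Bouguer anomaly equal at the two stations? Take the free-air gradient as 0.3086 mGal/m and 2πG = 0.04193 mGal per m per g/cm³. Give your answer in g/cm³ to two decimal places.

1.83

Δg_obs = 982052.73 − 982305.15 = -252.42 mGal over Δh = 1293.7 − 205.6 = 1088.1 m
Equal Bouguer anomalies ⇒ Δg_obs + (0.3086 − 0.04193ρ)·Δh = 0
0.3086 − 0.04193ρ = −Δg_obs/Δh = 0.23198
ρ = (0.3086 − 0.23198) / 0.04193 = 1.83 g/cm³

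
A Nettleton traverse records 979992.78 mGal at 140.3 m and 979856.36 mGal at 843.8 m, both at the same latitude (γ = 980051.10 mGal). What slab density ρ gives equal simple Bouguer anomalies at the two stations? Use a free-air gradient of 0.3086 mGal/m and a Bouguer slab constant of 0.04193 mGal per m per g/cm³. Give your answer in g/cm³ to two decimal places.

Δg_obs = 979856.36 − 979992.78 = -136.42 mGal over Δh = 843.8 − 140.3 = 703.5 m
Equal Bouguer anomalies ⇒ Δg_obs + (0.3086 − 0.04193ρ)·Δh = 0
0.3086 − 0.04193ρ = −Δg_obs/Δh = 0.19392
ρ = (0.3086 − 0.19392) / 0.04193 = 2.74 g/cm³

2.74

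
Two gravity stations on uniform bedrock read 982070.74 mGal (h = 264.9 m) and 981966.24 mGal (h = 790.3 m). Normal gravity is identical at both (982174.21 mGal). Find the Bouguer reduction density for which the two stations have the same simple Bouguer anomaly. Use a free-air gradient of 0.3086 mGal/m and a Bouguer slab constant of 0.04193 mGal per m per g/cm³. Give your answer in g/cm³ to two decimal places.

Δg_obs = 981966.24 − 982070.74 = -104.50 mGal over Δh = 790.3 − 264.9 = 525.4 m
Equal Bouguer anomalies ⇒ Δg_obs + (0.3086 − 0.04193ρ)·Δh = 0
0.3086 − 0.04193ρ = −Δg_obs/Δh = 0.19890
ρ = (0.3086 − 0.19890) / 0.04193 = 2.62 g/cm³

2.62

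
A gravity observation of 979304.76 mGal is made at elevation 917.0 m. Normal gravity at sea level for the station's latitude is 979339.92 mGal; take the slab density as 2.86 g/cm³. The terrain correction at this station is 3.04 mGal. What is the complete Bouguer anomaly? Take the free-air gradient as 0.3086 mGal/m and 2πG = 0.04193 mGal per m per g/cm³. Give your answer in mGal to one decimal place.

140.9

Free-air correction = 0.3086 × 917.0 = 282.99 mGal
Free-air anomaly = 979304.76 − 979339.92 + (282.99) = 247.83 mGal
Bouguer slab correction = 0.04193 × 2.86 × 917.0 = 109.97 mGal
Simple Bouguer anomaly = 247.83 − (109.97) = 137.86 mGal
Complete Bouguer anomaly = 137.86 + 3.04 = 140.90 mGal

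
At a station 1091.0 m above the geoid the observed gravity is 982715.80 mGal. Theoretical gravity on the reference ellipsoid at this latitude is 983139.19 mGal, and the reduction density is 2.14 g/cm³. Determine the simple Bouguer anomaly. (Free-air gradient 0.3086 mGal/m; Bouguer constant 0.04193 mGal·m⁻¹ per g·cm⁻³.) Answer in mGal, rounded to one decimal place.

Free-air correction = 0.3086 × 1091.0 = 336.68 mGal
Free-air anomaly = 982715.80 − 983139.19 + (336.68) = -86.71 mGal
Bouguer slab correction = 0.04193 × 2.14 × 1091.0 = 97.90 mGal
Simple Bouguer anomaly = -86.71 − (97.90) = -184.61 mGal

-184.6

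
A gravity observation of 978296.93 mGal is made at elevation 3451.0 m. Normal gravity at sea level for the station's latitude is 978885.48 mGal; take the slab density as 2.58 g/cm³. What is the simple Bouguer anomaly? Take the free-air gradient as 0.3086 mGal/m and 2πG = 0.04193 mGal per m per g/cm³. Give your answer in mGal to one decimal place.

103.1

Free-air correction = 0.3086 × 3451.0 = 1064.98 mGal
Free-air anomaly = 978296.93 − 978885.48 + (1064.98) = 476.43 mGal
Bouguer slab correction = 0.04193 × 2.58 × 3451.0 = 373.33 mGal
Simple Bouguer anomaly = 476.43 − (373.33) = 103.10 mGal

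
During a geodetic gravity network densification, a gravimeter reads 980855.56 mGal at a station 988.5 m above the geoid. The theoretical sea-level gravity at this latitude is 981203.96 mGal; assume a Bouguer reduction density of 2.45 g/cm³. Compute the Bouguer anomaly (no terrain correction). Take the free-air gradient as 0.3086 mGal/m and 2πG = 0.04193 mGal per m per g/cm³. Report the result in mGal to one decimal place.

-144.9

Free-air correction = 0.3086 × 988.5 = 305.05 mGal
Free-air anomaly = 980855.56 − 981203.96 + (305.05) = -43.35 mGal
Bouguer slab correction = 0.04193 × 2.45 × 988.5 = 101.55 mGal
Simple Bouguer anomaly = -43.35 − (101.55) = -144.90 mGal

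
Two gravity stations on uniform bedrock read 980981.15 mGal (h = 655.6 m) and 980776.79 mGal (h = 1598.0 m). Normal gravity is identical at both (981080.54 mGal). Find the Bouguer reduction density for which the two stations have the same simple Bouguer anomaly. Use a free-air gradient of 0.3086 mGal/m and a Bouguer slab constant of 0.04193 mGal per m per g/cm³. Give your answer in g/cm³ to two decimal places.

Δg_obs = 980776.79 − 980981.15 = -204.36 mGal over Δh = 1598.0 − 655.6 = 942.4 m
Equal Bouguer anomalies ⇒ Δg_obs + (0.3086 − 0.04193ρ)·Δh = 0
0.3086 − 0.04193ρ = −Δg_obs/Δh = 0.21685
ρ = (0.3086 − 0.21685) / 0.04193 = 2.19 g/cm³

2.19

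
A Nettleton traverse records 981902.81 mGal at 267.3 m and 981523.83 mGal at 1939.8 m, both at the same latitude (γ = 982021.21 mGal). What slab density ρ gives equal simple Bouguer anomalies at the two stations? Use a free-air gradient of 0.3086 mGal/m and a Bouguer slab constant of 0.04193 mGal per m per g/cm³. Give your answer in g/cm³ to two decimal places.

Δg_obs = 981523.83 − 981902.81 = -378.98 mGal over Δh = 1939.8 − 267.3 = 1672.5 m
Equal Bouguer anomalies ⇒ Δg_obs + (0.3086 − 0.04193ρ)·Δh = 0
0.3086 − 0.04193ρ = −Δg_obs/Δh = 0.22659
ρ = (0.3086 − 0.22659) / 0.04193 = 1.96 g/cm³

1.96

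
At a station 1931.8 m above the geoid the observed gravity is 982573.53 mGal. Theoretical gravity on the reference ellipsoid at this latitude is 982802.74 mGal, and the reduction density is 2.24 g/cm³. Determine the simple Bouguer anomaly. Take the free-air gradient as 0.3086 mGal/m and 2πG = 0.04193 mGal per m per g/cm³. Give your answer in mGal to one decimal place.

185.5

Free-air correction = 0.3086 × 1931.8 = 596.15 mGal
Free-air anomaly = 982573.53 − 982802.74 + (596.15) = 366.94 mGal
Bouguer slab correction = 0.04193 × 2.24 × 1931.8 = 181.44 mGal
Simple Bouguer anomaly = 366.94 − (181.44) = 185.50 mGal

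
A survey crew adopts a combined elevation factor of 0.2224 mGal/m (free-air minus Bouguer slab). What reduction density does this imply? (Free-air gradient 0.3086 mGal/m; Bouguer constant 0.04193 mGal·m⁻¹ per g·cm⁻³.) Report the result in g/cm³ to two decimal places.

2.06

0.2224 = 0.3086 − 0.04193 × ρ
ρ = (0.3086 − 0.2224) / 0.04193 = 2.06 g/cm³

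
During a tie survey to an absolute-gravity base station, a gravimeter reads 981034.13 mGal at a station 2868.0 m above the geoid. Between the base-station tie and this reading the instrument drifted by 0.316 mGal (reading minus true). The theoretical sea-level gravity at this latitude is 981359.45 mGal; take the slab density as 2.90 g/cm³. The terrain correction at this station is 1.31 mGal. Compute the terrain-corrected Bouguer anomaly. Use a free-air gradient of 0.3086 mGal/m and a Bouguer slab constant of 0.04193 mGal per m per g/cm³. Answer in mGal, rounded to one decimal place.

Drift-corrected reading = 981034.13 − (0.316) = 981033.814 mGal
Free-air correction = 0.3086 × 2868.0 = 885.06 mGal
Free-air anomaly = 981033.814 − 981359.45 + (885.06) = 559.424 mGal
Bouguer slab correction = 0.04193 × 2.90 × 2868.0 = 348.74 mGal
Simple Bouguer anomaly = 559.424 − (348.74) = 210.684 mGal
Complete Bouguer anomaly = 210.684 + 1.31 = 211.994 mGal

212.0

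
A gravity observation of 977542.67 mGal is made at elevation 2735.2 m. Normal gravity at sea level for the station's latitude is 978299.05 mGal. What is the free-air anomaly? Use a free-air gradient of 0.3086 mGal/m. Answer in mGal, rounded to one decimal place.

87.7

Free-air correction = 0.3086 × 2735.2 = 844.08 mGal
Free-air anomaly = 977542.67 − 978299.05 + (844.08) = 87.70 mGal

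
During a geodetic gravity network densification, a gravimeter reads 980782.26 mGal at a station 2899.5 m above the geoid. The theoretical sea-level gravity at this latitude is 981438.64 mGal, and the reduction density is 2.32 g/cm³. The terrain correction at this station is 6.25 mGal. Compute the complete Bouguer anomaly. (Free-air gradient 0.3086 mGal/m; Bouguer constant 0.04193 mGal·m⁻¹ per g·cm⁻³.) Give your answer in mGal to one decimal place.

-37.4

Free-air correction = 0.3086 × 2899.5 = 894.79 mGal
Free-air anomaly = 980782.26 − 981438.64 + (894.79) = 238.41 mGal
Bouguer slab correction = 0.04193 × 2.32 × 2899.5 = 282.06 mGal
Simple Bouguer anomaly = 238.41 − (282.06) = -43.65 mGal
Complete Bouguer anomaly = -43.65 + 6.25 = -37.40 mGal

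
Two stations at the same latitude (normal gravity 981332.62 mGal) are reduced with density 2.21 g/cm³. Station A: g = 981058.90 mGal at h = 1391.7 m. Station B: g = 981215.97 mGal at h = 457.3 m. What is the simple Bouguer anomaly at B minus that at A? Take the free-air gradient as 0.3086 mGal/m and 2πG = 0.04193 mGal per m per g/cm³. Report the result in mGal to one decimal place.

Δg_SB(A) = 981058.90 − 981332.62 + 0.3086×1391.7 − 0.04193×2.21×1391.7 = 26.80 mGal
Δg_SB(B) = 981215.97 − 981332.62 + 0.3086×457.3 − 0.04193×2.21×457.3 = -17.90 mGal
Difference = -17.90 − (26.80) = -44.70 mGal

-44.7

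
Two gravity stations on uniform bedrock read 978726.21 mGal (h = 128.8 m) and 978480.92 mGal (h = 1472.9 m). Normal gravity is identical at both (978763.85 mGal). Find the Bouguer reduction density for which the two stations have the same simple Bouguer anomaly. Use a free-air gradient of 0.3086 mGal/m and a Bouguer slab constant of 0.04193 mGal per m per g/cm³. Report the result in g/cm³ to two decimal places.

Δg_obs = 978480.92 − 978726.21 = -245.29 mGal over Δh = 1472.9 − 128.8 = 1344.1 m
Equal Bouguer anomalies ⇒ Δg_obs + (0.3086 − 0.04193ρ)·Δh = 0
0.3086 − 0.04193ρ = −Δg_obs/Δh = 0.18249
ρ = (0.3086 − 0.18249) / 0.04193 = 3.01 g/cm³

3.01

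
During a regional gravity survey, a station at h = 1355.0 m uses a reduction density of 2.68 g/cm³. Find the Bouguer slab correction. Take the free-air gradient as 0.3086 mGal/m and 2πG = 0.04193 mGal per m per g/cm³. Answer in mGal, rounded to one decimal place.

152.3

Bouguer slab correction = 0.04193 × 2.68 × 1355.0 = 152.3 mGal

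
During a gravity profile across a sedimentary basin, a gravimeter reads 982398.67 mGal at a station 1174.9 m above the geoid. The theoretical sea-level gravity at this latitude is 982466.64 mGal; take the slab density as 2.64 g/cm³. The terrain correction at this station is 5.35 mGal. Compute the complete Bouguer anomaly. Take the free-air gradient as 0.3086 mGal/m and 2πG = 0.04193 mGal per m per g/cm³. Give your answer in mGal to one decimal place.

Free-air correction = 0.3086 × 1174.9 = 362.57 mGal
Free-air anomaly = 982398.67 − 982466.64 + (362.57) = 294.60 mGal
Bouguer slab correction = 0.04193 × 2.64 × 1174.9 = 130.06 mGal
Simple Bouguer anomaly = 294.60 − (130.06) = 164.54 mGal
Complete Bouguer anomaly = 164.54 + 5.35 = 169.89 mGal

169.9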